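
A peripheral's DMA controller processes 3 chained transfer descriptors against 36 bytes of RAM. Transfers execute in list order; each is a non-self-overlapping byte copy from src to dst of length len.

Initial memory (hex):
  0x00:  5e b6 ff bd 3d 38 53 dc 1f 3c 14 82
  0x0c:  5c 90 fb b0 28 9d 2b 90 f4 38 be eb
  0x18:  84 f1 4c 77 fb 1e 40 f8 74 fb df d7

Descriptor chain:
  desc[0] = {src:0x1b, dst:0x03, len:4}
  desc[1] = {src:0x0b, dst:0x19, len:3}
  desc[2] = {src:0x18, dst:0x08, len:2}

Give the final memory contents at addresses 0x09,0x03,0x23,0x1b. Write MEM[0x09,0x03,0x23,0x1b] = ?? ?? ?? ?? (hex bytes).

MEM[0x09,0x03,0x23,0x1b] = 82 77 d7 90

#0 dst[0x03+4] := {0x77,0xfb,0x1e,0x40}
#1 dst[0x19+3] := {0x82,0x5c,0x90}
#2 dst[0x08+2] := {0x84,0x82}
query mem[0x09]=0x82, mem[0x03]=0x77, mem[0x23]=0xd7, mem[0x1b]=0x90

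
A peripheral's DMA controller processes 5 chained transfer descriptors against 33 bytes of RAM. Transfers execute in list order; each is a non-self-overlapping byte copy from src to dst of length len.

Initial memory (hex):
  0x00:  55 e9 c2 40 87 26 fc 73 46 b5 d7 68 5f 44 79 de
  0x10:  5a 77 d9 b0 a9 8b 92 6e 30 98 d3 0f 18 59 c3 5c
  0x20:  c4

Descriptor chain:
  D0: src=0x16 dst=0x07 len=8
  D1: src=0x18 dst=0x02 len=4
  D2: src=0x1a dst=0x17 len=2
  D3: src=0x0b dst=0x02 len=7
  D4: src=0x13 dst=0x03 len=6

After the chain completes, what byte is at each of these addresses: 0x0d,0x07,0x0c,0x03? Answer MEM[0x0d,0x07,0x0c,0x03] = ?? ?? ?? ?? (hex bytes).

MEM[0x0d,0x07,0x0c,0x03] = 18 d3 0f b0

D0: mem[0x07..0x0e] <- [92 6e 30 98 d3 0f 18 59]
D1: mem[0x02..0x05] <- [30 98 d3 0f]
D2: mem[0x17..0x18] <- [d3 0f]
D3: mem[0x02..0x08] <- [d3 0f 18 59 de 5a 77]
D4: mem[0x03..0x08] <- [b0 a9 8b 92 d3 0f]
query mem[0x0d]=0x18, mem[0x07]=0xd3, mem[0x0c]=0x0f, mem[0x03]=0xb0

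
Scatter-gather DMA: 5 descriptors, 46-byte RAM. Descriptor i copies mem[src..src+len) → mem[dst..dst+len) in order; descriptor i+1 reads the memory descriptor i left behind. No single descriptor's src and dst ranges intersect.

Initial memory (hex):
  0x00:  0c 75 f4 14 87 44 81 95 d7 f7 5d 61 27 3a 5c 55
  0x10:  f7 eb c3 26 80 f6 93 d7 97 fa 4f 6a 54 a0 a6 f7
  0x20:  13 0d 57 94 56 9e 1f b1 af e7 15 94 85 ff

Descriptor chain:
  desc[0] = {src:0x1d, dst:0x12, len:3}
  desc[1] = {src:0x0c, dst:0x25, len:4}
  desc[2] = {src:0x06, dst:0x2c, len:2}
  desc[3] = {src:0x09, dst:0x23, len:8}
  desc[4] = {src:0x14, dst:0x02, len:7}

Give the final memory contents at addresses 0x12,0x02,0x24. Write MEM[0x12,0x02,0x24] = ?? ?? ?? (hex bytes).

MEM[0x12,0x02,0x24] = a0 f7 5d

#0 dst[0x12+3] := {0xa0,0xa6,0xf7}
#1 dst[0x25+4] := {0x27,0x3a,0x5c,0x55}
#2 dst[0x2c+2] := {0x81,0x95}
#3 dst[0x23+8] := {0xf7,0x5d,0x61,0x27,0x3a,0x5c,0x55,0xf7}
#4 dst[0x02+7] := {0xf7,0xf6,0x93,0xd7,0x97,0xfa,0x4f}
query mem[0x12]=0xa0, mem[0x02]=0xf7, mem[0x24]=0x5d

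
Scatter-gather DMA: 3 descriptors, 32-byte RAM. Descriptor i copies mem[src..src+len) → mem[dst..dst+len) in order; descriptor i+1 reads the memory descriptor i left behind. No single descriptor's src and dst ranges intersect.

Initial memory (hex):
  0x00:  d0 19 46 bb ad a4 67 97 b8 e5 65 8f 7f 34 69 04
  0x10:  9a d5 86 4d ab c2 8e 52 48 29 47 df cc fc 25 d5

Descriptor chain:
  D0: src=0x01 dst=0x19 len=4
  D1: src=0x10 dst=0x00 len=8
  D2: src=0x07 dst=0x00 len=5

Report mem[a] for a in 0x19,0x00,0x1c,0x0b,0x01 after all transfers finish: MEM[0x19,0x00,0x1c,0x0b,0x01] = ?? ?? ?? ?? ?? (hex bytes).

MEM[0x19,0x00,0x1c,0x0b,0x01] = 19 52 ad 8f b8

  after D0: wrote 4B at 0x19 = 1946bbad
  after D1: wrote 8B at 0x00 = 9ad5864dabc28e52
  after D2: wrote 5B at 0x00 = 52b8e5658f
query mem[0x19]=0x19, mem[0x00]=0x52, mem[0x1c]=0xad, mem[0x0b]=0x8f, mem[0x01]=0xb8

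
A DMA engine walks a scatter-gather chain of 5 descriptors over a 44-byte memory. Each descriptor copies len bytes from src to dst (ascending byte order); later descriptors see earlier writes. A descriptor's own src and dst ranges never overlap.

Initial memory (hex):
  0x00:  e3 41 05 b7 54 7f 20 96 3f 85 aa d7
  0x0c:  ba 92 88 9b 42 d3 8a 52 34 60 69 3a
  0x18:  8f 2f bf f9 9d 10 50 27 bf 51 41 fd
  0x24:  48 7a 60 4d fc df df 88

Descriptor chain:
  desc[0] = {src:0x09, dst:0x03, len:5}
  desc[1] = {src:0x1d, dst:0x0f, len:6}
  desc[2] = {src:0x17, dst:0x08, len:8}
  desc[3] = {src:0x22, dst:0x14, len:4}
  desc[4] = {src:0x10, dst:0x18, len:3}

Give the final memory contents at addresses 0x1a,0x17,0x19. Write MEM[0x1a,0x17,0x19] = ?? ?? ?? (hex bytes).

[0] 0x09->0x03 len=5 : 85 aa d7 ba 92
[1] 0x1d->0x0f len=6 : 10 50 27 bf 51 41
[2] 0x17->0x08 len=8 : 3a 8f 2f bf f9 9d 10 50
[3] 0x22->0x14 len=4 : 41 fd 48 7a
[4] 0x10->0x18 len=3 : 50 27 bf
query mem[0x1a]=0xbf, mem[0x17]=0x7a, mem[0x19]=0x27

MEM[0x1a,0x17,0x19] = bf 7a 27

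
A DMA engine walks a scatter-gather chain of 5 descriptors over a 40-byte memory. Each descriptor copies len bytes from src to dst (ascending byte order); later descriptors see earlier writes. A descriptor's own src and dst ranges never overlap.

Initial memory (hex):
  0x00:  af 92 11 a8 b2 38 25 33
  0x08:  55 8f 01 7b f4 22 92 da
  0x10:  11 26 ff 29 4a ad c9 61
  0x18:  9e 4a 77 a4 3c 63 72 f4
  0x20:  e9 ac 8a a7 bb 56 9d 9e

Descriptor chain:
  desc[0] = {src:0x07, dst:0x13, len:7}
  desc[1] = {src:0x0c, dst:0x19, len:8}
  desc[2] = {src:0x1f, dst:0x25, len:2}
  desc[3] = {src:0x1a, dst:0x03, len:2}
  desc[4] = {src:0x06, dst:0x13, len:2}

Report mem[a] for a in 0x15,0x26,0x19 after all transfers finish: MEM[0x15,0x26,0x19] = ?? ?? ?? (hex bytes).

MEM[0x15,0x26,0x19] = 8f 33 f4

#0 dst[0x13+7] := {0x33,0x55,0x8f,0x01,0x7b,0xf4,0x22}
#1 dst[0x19+8] := {0xf4,0x22,0x92,0xda,0x11,0x26,0xff,0x33}
#2 dst[0x25+2] := {0xff,0x33}
#3 dst[0x03+2] := {0x22,0x92}
#4 dst[0x13+2] := {0x25,0x33}
query mem[0x15]=0x8f, mem[0x26]=0x33, mem[0x19]=0xf4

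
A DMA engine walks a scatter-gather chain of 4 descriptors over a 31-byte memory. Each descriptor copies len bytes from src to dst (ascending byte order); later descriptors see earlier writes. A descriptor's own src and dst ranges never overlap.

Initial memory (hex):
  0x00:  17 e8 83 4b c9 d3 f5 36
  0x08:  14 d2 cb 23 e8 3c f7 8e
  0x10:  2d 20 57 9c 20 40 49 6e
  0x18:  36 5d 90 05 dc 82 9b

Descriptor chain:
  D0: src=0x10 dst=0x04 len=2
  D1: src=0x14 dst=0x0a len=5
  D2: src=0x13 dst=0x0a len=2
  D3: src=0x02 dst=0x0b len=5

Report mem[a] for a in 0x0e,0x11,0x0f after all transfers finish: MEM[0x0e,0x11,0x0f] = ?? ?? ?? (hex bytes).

  after D0: wrote 2B at 0x04 = 2d20
  after D1: wrote 5B at 0x0a = 2040496e36
  after D2: wrote 2B at 0x0a = 9c20
  after D3: wrote 5B at 0x0b = 834b2d20f5
query mem[0x0e]=0x20, mem[0x11]=0x20, mem[0x0f]=0xf5

MEM[0x0e,0x11,0x0f] = 20 20 f5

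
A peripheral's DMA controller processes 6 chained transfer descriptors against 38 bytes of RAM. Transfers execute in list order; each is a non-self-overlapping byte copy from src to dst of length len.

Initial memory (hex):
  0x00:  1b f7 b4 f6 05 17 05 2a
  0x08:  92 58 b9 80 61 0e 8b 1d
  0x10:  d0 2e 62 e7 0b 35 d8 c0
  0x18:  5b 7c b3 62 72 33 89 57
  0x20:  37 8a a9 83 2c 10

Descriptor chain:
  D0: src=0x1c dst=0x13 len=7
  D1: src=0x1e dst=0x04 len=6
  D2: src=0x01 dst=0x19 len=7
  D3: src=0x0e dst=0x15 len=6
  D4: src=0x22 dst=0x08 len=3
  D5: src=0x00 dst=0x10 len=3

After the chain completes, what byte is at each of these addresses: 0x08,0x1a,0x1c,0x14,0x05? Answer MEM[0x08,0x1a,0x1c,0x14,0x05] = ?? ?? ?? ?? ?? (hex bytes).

MEM[0x08,0x1a,0x1c,0x14,0x05] = a9 72 89 33 57

#0 dst[0x13+7] := {0x72,0x33,0x89,0x57,0x37,0x8a,0xa9}
#1 dst[0x04+6] := {0x89,0x57,0x37,0x8a,0xa9,0x83}
#2 dst[0x19+7] := {0xf7,0xb4,0xf6,0x89,0x57,0x37,0x8a}
#3 dst[0x15+6] := {0x8b,0x1d,0xd0,0x2e,0x62,0x72}
#4 dst[0x08+3] := {0xa9,0x83,0x2c}
#5 dst[0x10+3] := {0x1b,0xf7,0xb4}
query mem[0x08]=0xa9, mem[0x1a]=0x72, mem[0x1c]=0x89, mem[0x14]=0x33, mem[0x05]=0x57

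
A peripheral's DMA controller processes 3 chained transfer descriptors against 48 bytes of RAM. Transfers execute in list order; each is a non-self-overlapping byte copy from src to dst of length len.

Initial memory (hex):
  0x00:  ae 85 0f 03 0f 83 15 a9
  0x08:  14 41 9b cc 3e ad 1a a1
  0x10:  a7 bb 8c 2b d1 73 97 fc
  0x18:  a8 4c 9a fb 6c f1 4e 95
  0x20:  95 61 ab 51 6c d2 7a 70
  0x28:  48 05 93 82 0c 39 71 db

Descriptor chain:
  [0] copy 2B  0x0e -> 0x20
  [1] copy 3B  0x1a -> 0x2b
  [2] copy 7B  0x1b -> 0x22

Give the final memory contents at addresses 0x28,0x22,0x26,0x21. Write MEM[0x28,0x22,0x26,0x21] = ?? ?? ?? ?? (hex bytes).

D0: mem[0x20..0x21] <- [1a a1]
D1: mem[0x2b..0x2d] <- [9a fb 6c]
D2: mem[0x22..0x28] <- [fb 6c f1 4e 95 1a a1]
query mem[0x28]=0xa1, mem[0x22]=0xfb, mem[0x26]=0x95, mem[0x21]=0xa1

MEM[0x28,0x22,0x26,0x21] = a1 fb 95 a1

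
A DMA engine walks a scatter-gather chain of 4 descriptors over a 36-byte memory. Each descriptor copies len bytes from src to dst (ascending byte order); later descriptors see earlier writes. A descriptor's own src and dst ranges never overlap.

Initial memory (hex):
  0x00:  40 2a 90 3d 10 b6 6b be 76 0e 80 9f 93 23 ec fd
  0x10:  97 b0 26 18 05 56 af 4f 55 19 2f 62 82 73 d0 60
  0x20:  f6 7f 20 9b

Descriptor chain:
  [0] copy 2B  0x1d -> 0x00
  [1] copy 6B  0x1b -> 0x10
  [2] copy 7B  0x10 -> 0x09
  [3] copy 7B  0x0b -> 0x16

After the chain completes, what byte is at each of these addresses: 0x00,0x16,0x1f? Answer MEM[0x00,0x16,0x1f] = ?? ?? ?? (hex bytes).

MEM[0x00,0x16,0x1f] = 73 73 60

  after D0: wrote 2B at 0x00 = 73d0
  after D1: wrote 6B at 0x10 = 628273d060f6
  after D2: wrote 7B at 0x09 = 628273d060f6af
  after D3: wrote 7B at 0x16 = 73d060f6af6282
query mem[0x00]=0x73, mem[0x16]=0x73, mem[0x1f]=0x60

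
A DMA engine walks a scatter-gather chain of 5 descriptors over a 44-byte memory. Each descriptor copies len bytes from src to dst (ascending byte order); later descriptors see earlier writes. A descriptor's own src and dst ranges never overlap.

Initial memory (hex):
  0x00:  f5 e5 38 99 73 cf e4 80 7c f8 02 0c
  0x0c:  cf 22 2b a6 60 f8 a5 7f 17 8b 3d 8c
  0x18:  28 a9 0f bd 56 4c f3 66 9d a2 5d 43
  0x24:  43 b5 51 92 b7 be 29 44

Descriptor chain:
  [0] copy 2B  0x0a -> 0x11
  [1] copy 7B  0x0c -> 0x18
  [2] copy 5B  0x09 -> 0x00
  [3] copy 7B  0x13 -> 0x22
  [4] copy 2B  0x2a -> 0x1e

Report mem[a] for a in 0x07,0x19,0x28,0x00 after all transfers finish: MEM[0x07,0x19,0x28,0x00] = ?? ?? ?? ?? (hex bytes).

#0 dst[0x11+2] := {0x02,0x0c}
#1 dst[0x18+7] := {0xcf,0x22,0x2b,0xa6,0x60,0x02,0x0c}
#2 dst[0x00+5] := {0xf8,0x02,0x0c,0xcf,0x22}
#3 dst[0x22+7] := {0x7f,0x17,0x8b,0x3d,0x8c,0xcf,0x22}
#4 dst[0x1e+2] := {0x29,0x44}
query mem[0x07]=0x80, mem[0x19]=0x22, mem[0x28]=0x22, mem[0x00]=0xf8

MEM[0x07,0x19,0x28,0x00] = 80 22 22 f8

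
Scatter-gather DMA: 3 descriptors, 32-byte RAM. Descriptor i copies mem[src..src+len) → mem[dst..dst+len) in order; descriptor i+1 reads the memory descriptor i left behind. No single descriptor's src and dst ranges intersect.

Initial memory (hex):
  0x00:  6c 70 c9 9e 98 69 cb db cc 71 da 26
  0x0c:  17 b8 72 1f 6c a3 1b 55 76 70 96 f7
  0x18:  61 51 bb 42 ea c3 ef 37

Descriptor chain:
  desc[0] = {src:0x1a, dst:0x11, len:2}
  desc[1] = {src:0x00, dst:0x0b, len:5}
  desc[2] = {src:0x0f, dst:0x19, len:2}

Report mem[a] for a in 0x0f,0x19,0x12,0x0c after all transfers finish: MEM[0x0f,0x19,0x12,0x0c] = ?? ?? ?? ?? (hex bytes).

MEM[0x0f,0x19,0x12,0x0c] = 98 98 42 70

  after D0: wrote 2B at 0x11 = bb42
  after D1: wrote 5B at 0x0b = 6c70c99e98
  after D2: wrote 2B at 0x19 = 986c
query mem[0x0f]=0x98, mem[0x19]=0x98, mem[0x12]=0x42, mem[0x0c]=0x70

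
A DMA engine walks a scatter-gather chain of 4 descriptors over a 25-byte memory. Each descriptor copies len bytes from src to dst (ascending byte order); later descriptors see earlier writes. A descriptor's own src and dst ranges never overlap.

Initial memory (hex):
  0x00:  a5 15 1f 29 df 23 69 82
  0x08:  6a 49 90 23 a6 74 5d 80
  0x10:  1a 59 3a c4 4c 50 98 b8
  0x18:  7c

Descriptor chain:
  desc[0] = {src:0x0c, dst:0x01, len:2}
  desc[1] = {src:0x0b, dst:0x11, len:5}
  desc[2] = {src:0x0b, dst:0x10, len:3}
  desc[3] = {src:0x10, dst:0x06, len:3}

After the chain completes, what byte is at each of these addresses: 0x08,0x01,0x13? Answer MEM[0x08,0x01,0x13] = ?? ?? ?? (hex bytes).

D0: mem[0x01..0x02] <- [a6 74]
D1: mem[0x11..0x15] <- [23 a6 74 5d 80]
D2: mem[0x10..0x12] <- [23 a6 74]
D3: mem[0x06..0x08] <- [23 a6 74]
query mem[0x08]=0x74, mem[0x01]=0xa6, mem[0x13]=0x74

MEM[0x08,0x01,0x13] = 74 a6 74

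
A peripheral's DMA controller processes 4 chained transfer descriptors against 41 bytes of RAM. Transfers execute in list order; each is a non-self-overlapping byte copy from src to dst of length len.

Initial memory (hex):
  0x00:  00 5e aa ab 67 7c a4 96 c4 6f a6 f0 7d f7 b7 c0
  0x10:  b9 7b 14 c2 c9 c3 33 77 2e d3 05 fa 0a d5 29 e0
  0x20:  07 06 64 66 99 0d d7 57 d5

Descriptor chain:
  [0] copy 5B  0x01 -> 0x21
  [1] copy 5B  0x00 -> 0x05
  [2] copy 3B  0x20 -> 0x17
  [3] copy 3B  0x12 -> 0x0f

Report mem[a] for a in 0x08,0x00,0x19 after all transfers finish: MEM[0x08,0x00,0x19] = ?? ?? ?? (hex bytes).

[0] 0x01->0x21 len=5 : 5e aa ab 67 7c
[1] 0x00->0x05 len=5 : 00 5e aa ab 67
[2] 0x20->0x17 len=3 : 07 5e aa
[3] 0x12->0x0f len=3 : 14 c2 c9
query mem[0x08]=0xab, mem[0x00]=0x00, mem[0x19]=0xaa

MEM[0x08,0x00,0x19] = ab 00 aa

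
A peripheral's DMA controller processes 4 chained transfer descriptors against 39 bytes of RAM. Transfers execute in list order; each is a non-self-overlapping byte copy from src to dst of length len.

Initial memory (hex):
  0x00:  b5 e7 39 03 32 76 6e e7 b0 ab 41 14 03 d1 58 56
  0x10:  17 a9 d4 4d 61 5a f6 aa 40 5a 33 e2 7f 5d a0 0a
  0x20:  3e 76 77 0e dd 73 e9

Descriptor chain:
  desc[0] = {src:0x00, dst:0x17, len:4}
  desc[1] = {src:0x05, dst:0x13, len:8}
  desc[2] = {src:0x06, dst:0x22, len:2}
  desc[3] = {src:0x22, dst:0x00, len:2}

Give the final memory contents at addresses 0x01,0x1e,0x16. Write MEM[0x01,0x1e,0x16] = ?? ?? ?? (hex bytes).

MEM[0x01,0x1e,0x16] = e7 a0 b0

  after D0: wrote 4B at 0x17 = b5e73903
  after D1: wrote 8B at 0x13 = 766ee7b0ab411403
  after D2: wrote 2B at 0x22 = 6ee7
  after D3: wrote 2B at 0x00 = 6ee7
query mem[0x01]=0xe7, mem[0x1e]=0xa0, mem[0x16]=0xb0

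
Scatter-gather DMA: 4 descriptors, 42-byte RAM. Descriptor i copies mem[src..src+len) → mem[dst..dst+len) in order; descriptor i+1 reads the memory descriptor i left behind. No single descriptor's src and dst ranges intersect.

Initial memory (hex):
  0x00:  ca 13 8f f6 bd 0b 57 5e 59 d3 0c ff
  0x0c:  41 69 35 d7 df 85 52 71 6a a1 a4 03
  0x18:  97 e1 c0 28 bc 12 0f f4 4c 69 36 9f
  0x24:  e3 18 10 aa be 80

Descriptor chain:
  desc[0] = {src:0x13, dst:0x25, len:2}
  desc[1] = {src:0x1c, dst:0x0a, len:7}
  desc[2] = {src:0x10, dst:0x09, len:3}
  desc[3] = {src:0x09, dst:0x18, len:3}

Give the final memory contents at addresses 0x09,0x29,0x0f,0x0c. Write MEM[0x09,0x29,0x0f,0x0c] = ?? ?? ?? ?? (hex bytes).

#0 dst[0x25+2] := {0x71,0x6a}
#1 dst[0x0a+7] := {0xbc,0x12,0x0f,0xf4,0x4c,0x69,0x36}
#2 dst[0x09+3] := {0x36,0x85,0x52}
#3 dst[0x18+3] := {0x36,0x85,0x52}
query mem[0x09]=0x36, mem[0x29]=0x80, mem[0x0f]=0x69, mem[0x0c]=0x0f

MEM[0x09,0x29,0x0f,0x0c] = 36 80 69 0f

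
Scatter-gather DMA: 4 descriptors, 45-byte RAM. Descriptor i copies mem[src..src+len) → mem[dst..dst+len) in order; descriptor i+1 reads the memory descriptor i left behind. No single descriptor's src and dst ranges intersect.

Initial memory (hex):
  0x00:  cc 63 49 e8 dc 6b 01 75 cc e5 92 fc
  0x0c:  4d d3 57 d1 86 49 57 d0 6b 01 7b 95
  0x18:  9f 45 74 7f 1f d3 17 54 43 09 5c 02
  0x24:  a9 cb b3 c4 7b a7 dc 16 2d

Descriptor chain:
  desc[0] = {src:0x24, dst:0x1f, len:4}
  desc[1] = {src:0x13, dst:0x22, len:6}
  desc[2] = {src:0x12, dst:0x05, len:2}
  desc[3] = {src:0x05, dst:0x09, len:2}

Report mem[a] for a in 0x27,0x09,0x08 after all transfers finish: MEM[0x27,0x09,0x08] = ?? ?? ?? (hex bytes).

MEM[0x27,0x09,0x08] = 9f 57 cc

  after D0: wrote 4B at 0x1f = a9cbb3c4
  after D1: wrote 6B at 0x22 = d06b017b959f
  after D2: wrote 2B at 0x05 = 57d0
  after D3: wrote 2B at 0x09 = 57d0
query mem[0x27]=0x9f, mem[0x09]=0x57, mem[0x08]=0xcc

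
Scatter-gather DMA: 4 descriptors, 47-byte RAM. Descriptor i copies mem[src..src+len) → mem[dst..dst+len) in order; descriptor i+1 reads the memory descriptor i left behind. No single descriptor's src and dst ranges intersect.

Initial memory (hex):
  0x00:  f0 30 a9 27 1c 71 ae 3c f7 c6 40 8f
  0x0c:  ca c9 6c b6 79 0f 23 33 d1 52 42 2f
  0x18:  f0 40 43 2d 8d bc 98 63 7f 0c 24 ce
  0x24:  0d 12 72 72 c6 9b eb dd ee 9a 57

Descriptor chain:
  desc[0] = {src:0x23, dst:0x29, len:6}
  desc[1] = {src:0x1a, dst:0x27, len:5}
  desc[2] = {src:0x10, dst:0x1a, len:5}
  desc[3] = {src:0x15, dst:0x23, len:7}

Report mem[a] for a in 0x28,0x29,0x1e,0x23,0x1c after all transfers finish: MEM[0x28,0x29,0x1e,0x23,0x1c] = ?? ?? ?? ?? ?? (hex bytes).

#0 dst[0x29+6] := {0xce,0x0d,0x12,0x72,0x72,0xc6}
#1 dst[0x27+5] := {0x43,0x2d,0x8d,0xbc,0x98}
#2 dst[0x1a+5] := {0x79,0x0f,0x23,0x33,0xd1}
#3 dst[0x23+7] := {0x52,0x42,0x2f,0xf0,0x40,0x79,0x0f}
query mem[0x28]=0x79, mem[0x29]=0x0f, mem[0x1e]=0xd1, mem[0x23]=0x52, mem[0x1c]=0x23

MEM[0x28,0x29,0x1e,0x23,0x1c] = 79 0f d1 52 23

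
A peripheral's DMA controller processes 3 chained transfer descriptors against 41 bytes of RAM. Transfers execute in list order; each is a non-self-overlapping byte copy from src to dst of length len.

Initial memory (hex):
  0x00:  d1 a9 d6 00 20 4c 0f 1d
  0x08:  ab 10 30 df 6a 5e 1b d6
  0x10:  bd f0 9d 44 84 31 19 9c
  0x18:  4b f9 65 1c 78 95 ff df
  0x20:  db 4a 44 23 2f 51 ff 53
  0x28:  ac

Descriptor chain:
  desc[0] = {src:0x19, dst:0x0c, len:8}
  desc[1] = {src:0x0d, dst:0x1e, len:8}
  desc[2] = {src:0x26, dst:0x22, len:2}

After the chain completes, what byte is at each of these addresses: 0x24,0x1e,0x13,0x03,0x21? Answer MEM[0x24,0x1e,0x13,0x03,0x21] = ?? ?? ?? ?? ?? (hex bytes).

#0 dst[0x0c+8] := {0xf9,0x65,0x1c,0x78,0x95,0xff,0xdf,0xdb}
#1 dst[0x1e+8] := {0x65,0x1c,0x78,0x95,0xff,0xdf,0xdb,0x84}
#2 dst[0x22+2] := {0xff,0x53}
query mem[0x24]=0xdb, mem[0x1e]=0x65, mem[0x13]=0xdb, mem[0x03]=0x00, mem[0x21]=0x95

MEM[0x24,0x1e,0x13,0x03,0x21] = db 65 db 00 95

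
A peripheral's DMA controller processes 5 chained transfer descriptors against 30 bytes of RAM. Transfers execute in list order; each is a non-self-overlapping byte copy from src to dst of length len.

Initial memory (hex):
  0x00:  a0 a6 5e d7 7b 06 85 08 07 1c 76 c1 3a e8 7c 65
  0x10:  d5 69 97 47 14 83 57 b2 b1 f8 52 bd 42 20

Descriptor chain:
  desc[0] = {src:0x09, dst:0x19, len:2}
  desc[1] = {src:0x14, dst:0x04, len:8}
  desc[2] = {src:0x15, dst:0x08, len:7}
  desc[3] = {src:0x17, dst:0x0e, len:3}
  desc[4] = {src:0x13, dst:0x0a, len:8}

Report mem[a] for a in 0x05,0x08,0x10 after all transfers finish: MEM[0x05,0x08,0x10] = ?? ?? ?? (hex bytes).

MEM[0x05,0x08,0x10] = 83 83 1c

#0 dst[0x19+2] := {0x1c,0x76}
#1 dst[0x04+8] := {0x14,0x83,0x57,0xb2,0xb1,0x1c,0x76,0xbd}
#2 dst[0x08+7] := {0x83,0x57,0xb2,0xb1,0x1c,0x76,0xbd}
#3 dst[0x0e+3] := {0xb2,0xb1,0x1c}
#4 dst[0x0a+8] := {0x47,0x14,0x83,0x57,0xb2,0xb1,0x1c,0x76}
query mem[0x05]=0x83, mem[0x08]=0x83, mem[0x10]=0x1c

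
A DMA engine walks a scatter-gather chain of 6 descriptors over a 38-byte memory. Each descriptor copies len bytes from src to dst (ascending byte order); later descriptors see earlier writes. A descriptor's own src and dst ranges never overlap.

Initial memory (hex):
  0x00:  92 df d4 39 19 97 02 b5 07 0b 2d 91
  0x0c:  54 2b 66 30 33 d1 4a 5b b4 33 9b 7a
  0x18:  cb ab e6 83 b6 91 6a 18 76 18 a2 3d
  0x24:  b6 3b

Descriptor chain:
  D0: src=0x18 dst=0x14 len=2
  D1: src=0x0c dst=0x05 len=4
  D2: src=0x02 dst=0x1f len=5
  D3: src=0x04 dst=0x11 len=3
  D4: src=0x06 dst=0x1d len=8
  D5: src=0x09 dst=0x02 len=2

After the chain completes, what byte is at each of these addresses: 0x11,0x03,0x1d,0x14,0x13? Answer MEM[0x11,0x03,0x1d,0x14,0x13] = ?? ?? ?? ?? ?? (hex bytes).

MEM[0x11,0x03,0x1d,0x14,0x13] = 19 2d 2b cb 2b

#0 dst[0x14+2] := {0xcb,0xab}
#1 dst[0x05+4] := {0x54,0x2b,0x66,0x30}
#2 dst[0x1f+5] := {0xd4,0x39,0x19,0x54,0x2b}
#3 dst[0x11+3] := {0x19,0x54,0x2b}
#4 dst[0x1d+8] := {0x2b,0x66,0x30,0x0b,0x2d,0x91,0x54,0x2b}
#5 dst[0x02+2] := {0x0b,0x2d}
query mem[0x11]=0x19, mem[0x03]=0x2d, mem[0x1d]=0x2b, mem[0x14]=0xcb, mem[0x13]=0x2b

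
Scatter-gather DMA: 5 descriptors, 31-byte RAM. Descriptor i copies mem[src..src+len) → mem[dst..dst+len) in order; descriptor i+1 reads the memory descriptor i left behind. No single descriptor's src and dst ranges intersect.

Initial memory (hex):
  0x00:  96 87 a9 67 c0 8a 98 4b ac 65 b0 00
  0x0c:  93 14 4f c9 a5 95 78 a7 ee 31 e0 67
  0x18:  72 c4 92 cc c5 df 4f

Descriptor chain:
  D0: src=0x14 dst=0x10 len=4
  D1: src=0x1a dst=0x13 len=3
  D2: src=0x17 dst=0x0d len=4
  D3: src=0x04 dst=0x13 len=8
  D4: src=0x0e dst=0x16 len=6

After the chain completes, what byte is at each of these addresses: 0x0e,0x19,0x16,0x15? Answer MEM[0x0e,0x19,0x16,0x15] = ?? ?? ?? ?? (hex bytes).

D0: mem[0x10..0x13] <- [ee 31 e0 67]
D1: mem[0x13..0x15] <- [92 cc c5]
D2: mem[0x0d..0x10] <- [67 72 c4 92]
D3: mem[0x13..0x1a] <- [c0 8a 98 4b ac 65 b0 00]
D4: mem[0x16..0x1b] <- [72 c4 92 31 e0 c0]
query mem[0x0e]=0x72, mem[0x19]=0x31, mem[0x16]=0x72, mem[0x15]=0x98

MEM[0x0e,0x19,0x16,0x15] = 72 31 72 98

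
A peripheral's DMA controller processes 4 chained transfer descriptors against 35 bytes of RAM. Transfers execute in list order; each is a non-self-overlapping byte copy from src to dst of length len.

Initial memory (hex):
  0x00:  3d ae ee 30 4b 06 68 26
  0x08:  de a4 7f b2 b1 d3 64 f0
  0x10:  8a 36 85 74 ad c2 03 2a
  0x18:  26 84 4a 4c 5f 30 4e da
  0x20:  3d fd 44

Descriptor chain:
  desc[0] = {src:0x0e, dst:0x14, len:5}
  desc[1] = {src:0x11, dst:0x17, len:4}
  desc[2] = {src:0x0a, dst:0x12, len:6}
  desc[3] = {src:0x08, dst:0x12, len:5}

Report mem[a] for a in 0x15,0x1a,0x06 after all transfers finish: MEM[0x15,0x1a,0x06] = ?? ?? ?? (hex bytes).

  after D0: wrote 5B at 0x14 = 64f08a3685
  after D1: wrote 4B at 0x17 = 36857464
  after D2: wrote 6B at 0x12 = 7fb2b1d364f0
  after D3: wrote 5B at 0x12 = dea47fb2b1
query mem[0x15]=0xb2, mem[0x1a]=0x64, mem[0x06]=0x68

MEM[0x15,0x1a,0x06] = b2 64 68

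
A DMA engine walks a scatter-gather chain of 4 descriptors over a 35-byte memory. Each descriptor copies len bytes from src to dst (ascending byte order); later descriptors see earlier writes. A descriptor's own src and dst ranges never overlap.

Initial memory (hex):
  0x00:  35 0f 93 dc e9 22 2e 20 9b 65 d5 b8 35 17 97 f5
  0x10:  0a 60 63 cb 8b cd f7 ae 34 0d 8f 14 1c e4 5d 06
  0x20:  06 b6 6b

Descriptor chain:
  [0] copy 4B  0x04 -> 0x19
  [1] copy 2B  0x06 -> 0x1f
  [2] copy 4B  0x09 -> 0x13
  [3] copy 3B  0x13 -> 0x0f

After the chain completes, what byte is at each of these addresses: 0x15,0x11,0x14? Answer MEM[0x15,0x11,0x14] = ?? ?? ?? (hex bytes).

[0] 0x04->0x19 len=4 : e9 22 2e 20
[1] 0x06->0x1f len=2 : 2e 20
[2] 0x09->0x13 len=4 : 65 d5 b8 35
[3] 0x13->0x0f len=3 : 65 d5 b8
query mem[0x15]=0xb8, mem[0x11]=0xb8, mem[0x14]=0xd5

MEM[0x15,0x11,0x14] = b8 b8 d5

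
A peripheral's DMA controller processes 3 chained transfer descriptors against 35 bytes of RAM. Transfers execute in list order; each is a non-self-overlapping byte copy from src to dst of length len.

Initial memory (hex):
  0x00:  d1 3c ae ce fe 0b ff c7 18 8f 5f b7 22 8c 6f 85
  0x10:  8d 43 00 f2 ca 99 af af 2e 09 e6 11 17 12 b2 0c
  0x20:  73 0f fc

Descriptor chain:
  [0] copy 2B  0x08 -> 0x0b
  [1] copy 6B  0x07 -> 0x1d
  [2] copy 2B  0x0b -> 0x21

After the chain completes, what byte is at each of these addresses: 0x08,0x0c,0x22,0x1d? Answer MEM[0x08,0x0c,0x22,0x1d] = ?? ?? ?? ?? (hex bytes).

#0 dst[0x0b+2] := {0x18,0x8f}
#1 dst[0x1d+6] := {0xc7,0x18,0x8f,0x5f,0x18,0x8f}
#2 dst[0x21+2] := {0x18,0x8f}
query mem[0x08]=0x18, mem[0x0c]=0x8f, mem[0x22]=0x8f, mem[0x1d]=0xc7

MEM[0x08,0x0c,0x22,0x1d] = 18 8f 8f c7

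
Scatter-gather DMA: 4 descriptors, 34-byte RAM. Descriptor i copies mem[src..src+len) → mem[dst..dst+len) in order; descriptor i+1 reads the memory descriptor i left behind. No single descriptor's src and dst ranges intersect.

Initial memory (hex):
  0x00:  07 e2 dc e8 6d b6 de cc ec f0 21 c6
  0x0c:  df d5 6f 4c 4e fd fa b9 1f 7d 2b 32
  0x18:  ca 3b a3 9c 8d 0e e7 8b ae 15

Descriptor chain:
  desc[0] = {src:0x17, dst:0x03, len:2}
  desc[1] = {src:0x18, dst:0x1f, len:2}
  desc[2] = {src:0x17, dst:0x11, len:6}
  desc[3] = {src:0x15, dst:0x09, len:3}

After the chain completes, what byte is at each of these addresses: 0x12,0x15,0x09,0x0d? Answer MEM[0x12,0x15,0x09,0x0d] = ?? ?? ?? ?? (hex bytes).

MEM[0x12,0x15,0x09,0x0d] = ca 9c 9c d5

  after D0: wrote 2B at 0x03 = 32ca
  after D1: wrote 2B at 0x1f = ca3b
  after D2: wrote 6B at 0x11 = 32ca3ba39c8d
  after D3: wrote 3B at 0x09 = 9c8d32
query mem[0x12]=0xca, mem[0x15]=0x9c, mem[0x09]=0x9c, mem[0x0d]=0xd5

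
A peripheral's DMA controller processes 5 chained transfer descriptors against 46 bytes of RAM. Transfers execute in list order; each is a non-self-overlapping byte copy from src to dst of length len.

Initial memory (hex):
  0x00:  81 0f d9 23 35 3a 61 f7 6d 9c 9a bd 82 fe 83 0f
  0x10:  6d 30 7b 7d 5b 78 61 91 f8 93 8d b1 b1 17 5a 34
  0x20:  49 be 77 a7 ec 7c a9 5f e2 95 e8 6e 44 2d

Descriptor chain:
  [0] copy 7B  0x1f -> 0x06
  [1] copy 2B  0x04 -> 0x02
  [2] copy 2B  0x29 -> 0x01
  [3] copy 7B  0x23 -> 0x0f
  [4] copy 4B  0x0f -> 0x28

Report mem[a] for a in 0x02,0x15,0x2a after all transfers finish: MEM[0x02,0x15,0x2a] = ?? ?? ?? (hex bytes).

#0 dst[0x06+7] := {0x34,0x49,0xbe,0x77,0xa7,0xec,0x7c}
#1 dst[0x02+2] := {0x35,0x3a}
#2 dst[0x01+2] := {0x95,0xe8}
#3 dst[0x0f+7] := {0xa7,0xec,0x7c,0xa9,0x5f,0xe2,0x95}
#4 dst[0x28+4] := {0xa7,0xec,0x7c,0xa9}
query mem[0x02]=0xe8, mem[0x15]=0x95, mem[0x2a]=0x7c

MEM[0x02,0x15,0x2a] = e8 95 7c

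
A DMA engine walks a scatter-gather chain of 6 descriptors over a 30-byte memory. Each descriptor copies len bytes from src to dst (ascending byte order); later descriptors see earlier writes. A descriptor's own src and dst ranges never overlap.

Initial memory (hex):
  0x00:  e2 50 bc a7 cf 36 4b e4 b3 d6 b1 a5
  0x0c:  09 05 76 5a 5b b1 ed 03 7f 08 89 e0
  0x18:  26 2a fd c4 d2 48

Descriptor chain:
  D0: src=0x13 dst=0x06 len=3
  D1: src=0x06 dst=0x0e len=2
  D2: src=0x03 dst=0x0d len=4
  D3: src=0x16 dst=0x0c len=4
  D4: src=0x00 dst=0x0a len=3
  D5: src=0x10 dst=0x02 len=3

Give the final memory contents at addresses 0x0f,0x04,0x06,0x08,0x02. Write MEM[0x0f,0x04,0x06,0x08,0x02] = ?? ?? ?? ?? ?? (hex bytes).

MEM[0x0f,0x04,0x06,0x08,0x02] = 2a ed 03 08 03

#0 dst[0x06+3] := {0x03,0x7f,0x08}
#1 dst[0x0e+2] := {0x03,0x7f}
#2 dst[0x0d+4] := {0xa7,0xcf,0x36,0x03}
#3 dst[0x0c+4] := {0x89,0xe0,0x26,0x2a}
#4 dst[0x0a+3] := {0xe2,0x50,0xbc}
#5 dst[0x02+3] := {0x03,0xb1,0xed}
query mem[0x0f]=0x2a, mem[0x04]=0xed, mem[0x06]=0x03, mem[0x08]=0x08, mem[0x02]=0x03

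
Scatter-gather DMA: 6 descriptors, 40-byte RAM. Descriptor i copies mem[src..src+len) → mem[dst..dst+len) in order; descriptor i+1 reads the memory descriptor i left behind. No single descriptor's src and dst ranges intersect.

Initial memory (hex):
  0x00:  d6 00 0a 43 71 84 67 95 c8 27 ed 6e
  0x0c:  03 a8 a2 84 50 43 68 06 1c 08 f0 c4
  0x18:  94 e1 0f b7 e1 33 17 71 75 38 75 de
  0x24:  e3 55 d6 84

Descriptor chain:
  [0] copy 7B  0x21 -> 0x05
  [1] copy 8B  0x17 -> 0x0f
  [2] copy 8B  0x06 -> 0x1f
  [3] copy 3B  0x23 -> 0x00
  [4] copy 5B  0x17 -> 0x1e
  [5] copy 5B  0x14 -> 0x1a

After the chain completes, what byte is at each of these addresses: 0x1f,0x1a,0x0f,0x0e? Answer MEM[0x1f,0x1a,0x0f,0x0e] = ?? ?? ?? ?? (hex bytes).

MEM[0x1f,0x1a,0x0f,0x0e] = 94 e1 c4 a2

  after D0: wrote 7B at 0x05 = 3875dee355d684
  after D1: wrote 8B at 0x0f = c494e10fb7e13317
  after D2: wrote 8B at 0x1f = 75dee355d68403a8
  after D3: wrote 3B at 0x00 = d68403
  after D4: wrote 5B at 0x1e = c494e10fb7
  after D5: wrote 5B at 0x1a = e13317c494
query mem[0x1f]=0x94, mem[0x1a]=0xe1, mem[0x0f]=0xc4, mem[0x0e]=0xa2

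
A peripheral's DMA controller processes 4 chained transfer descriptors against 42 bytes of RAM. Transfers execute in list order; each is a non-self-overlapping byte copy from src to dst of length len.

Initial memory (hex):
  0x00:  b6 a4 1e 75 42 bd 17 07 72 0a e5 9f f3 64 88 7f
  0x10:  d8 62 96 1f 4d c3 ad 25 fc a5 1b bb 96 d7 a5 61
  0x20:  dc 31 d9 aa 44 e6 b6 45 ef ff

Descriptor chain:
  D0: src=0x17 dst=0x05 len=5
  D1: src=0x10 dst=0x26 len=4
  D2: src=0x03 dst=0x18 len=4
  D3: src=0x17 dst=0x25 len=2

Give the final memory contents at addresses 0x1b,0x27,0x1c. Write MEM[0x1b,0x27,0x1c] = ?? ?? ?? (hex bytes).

  after D0: wrote 5B at 0x05 = 25fca51bbb
  after D1: wrote 4B at 0x26 = d862961f
  after D2: wrote 4B at 0x18 = 754225fc
  after D3: wrote 2B at 0x25 = 2575
query mem[0x1b]=0xfc, mem[0x27]=0x62, mem[0x1c]=0x96

MEM[0x1b,0x27,0x1c] = fc 62 96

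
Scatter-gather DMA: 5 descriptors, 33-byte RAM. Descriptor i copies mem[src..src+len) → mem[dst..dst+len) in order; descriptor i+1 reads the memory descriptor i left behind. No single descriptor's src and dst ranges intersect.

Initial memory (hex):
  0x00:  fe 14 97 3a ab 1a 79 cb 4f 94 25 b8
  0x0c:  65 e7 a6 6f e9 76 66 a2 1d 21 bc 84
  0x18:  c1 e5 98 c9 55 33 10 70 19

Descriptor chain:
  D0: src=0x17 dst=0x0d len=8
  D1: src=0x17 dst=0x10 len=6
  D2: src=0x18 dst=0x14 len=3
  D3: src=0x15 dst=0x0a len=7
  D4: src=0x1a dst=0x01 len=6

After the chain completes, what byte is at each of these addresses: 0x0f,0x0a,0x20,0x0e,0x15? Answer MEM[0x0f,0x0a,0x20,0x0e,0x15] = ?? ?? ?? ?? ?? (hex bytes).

MEM[0x0f,0x0a,0x20,0x0e,0x15] = 98 e5 19 e5 e5

[0] 0x17->0x0d len=8 : 84 c1 e5 98 c9 55 33 10
[1] 0x17->0x10 len=6 : 84 c1 e5 98 c9 55
[2] 0x18->0x14 len=3 : c1 e5 98
[3] 0x15->0x0a len=7 : e5 98 84 c1 e5 98 c9
[4] 0x1a->0x01 len=6 : 98 c9 55 33 10 70
query mem[0x0f]=0x98, mem[0x0a]=0xe5, mem[0x20]=0x19, mem[0x0e]=0xe5, mem[0x15]=0xe5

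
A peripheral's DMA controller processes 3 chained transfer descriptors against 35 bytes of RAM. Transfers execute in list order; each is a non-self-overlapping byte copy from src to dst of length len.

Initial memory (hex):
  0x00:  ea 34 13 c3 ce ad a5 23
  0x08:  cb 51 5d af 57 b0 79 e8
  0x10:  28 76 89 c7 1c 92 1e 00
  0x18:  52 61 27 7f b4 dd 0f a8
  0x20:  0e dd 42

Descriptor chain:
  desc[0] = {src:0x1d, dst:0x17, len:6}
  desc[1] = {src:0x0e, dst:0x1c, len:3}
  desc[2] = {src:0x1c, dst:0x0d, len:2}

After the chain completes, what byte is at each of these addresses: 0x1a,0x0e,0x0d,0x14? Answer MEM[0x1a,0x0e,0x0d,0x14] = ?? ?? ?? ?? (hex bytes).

D0: mem[0x17..0x1c] <- [dd 0f a8 0e dd 42]
D1: mem[0x1c..0x1e] <- [79 e8 28]
D2: mem[0x0d..0x0e] <- [79 e8]
query mem[0x1a]=0x0e, mem[0x0e]=0xe8, mem[0x0d]=0x79, mem[0x14]=0x1c

MEM[0x1a,0x0e,0x0d,0x14] = 0e e8 79 1c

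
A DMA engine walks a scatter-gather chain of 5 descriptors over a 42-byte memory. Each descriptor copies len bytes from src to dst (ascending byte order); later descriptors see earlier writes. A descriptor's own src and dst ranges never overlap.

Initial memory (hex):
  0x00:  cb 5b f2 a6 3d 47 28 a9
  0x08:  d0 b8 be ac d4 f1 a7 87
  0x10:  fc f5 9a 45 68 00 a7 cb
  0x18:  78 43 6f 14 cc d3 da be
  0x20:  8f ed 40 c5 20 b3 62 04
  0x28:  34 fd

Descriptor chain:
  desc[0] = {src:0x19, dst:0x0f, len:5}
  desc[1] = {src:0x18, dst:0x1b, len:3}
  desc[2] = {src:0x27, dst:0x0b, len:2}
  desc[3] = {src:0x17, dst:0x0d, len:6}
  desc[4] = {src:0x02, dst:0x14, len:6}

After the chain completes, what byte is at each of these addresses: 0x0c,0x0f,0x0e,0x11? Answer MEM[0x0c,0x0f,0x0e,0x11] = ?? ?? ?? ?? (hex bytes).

D0: mem[0x0f..0x13] <- [43 6f 14 cc d3]
D1: mem[0x1b..0x1d] <- [78 43 6f]
D2: mem[0x0b..0x0c] <- [04 34]
D3: mem[0x0d..0x12] <- [cb 78 43 6f 78 43]
D4: mem[0x14..0x19] <- [f2 a6 3d 47 28 a9]
query mem[0x0c]=0x34, mem[0x0f]=0x43, mem[0x0e]=0x78, mem[0x11]=0x78

MEM[0x0c,0x0f,0x0e,0x11] = 34 43 78 78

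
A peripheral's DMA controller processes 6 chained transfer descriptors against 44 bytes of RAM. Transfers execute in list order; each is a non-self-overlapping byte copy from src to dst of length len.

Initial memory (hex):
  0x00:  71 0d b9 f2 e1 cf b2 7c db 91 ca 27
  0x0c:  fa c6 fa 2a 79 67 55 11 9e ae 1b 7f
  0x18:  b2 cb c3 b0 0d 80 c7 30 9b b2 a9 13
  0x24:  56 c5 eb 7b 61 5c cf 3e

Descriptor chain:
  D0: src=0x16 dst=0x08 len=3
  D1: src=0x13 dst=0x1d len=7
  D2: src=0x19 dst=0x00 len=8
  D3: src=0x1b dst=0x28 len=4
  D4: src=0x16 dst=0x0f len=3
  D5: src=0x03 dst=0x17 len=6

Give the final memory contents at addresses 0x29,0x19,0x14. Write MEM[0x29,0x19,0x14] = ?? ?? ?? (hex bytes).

MEM[0x29,0x19,0x14] = 0d 9e 9e

  after D0: wrote 3B at 0x08 = 1b7fb2
  after D1: wrote 7B at 0x1d = 119eae1b7fb2cb
  after D2: wrote 8B at 0x00 = cbc3b00d119eae1b
  after D3: wrote 4B at 0x28 = b00d119e
  after D4: wrote 3B at 0x0f = 1b7fb2
  after D5: wrote 6B at 0x17 = 0d119eae1b1b
query mem[0x29]=0x0d, mem[0x19]=0x9e, mem[0x14]=0x9e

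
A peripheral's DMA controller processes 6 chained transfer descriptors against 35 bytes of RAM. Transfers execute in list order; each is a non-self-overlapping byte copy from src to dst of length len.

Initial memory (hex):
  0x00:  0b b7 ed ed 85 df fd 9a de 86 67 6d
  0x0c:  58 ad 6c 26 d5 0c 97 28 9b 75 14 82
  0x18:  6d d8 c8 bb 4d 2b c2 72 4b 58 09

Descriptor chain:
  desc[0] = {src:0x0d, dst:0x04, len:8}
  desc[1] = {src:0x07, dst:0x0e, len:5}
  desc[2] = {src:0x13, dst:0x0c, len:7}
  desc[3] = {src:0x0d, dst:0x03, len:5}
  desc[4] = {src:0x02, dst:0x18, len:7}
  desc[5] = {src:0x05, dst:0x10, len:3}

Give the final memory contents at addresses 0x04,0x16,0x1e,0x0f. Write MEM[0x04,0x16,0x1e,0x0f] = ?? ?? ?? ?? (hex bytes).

#0 dst[0x04+8] := {0xad,0x6c,0x26,0xd5,0x0c,0x97,0x28,0x9b}
#1 dst[0x0e+5] := {0xd5,0x0c,0x97,0x28,0x9b}
#2 dst[0x0c+7] := {0x28,0x9b,0x75,0x14,0x82,0x6d,0xd8}
#3 dst[0x03+5] := {0x9b,0x75,0x14,0x82,0x6d}
#4 dst[0x18+7] := {0xed,0x9b,0x75,0x14,0x82,0x6d,0x0c}
#5 dst[0x10+3] := {0x14,0x82,0x6d}
query mem[0x04]=0x75, mem[0x16]=0x14, mem[0x1e]=0x0c, mem[0x0f]=0x14

MEM[0x04,0x16,0x1e,0x0f] = 75 14 0c 14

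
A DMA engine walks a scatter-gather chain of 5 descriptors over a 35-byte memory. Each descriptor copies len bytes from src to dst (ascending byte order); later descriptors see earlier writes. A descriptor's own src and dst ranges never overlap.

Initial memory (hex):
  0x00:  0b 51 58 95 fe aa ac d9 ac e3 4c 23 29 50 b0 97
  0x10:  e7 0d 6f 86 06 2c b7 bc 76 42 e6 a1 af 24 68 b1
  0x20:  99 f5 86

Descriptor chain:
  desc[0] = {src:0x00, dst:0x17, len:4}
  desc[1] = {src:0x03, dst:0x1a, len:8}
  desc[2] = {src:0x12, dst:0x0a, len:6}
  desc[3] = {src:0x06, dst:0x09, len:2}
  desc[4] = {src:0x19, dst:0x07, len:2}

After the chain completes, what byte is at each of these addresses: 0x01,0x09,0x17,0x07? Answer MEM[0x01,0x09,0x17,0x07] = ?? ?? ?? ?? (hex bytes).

MEM[0x01,0x09,0x17,0x07] = 51 ac 0b 58

[0] 0x00->0x17 len=4 : 0b 51 58 95
[1] 0x03->0x1a len=8 : 95 fe aa ac d9 ac e3 4c
[2] 0x12->0x0a len=6 : 6f 86 06 2c b7 0b
[3] 0x06->0x09 len=2 : ac d9
[4] 0x19->0x07 len=2 : 58 95
query mem[0x01]=0x51, mem[0x09]=0xac, mem[0x17]=0x0b, mem[0x07]=0x58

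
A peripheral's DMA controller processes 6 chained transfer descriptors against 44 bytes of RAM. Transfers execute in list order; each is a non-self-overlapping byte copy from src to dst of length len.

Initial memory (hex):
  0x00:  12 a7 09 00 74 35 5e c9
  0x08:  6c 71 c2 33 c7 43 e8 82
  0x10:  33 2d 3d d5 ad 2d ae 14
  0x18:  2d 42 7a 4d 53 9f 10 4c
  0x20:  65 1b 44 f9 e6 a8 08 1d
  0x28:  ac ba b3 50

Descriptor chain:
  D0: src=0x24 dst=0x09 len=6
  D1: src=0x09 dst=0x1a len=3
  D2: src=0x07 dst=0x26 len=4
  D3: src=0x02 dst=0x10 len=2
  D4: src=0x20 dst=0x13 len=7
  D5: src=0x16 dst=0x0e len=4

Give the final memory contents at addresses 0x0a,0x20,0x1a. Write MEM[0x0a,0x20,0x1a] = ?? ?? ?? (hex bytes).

[0] 0x24->0x09 len=6 : e6 a8 08 1d ac ba
[1] 0x09->0x1a len=3 : e6 a8 08
[2] 0x07->0x26 len=4 : c9 6c e6 a8
[3] 0x02->0x10 len=2 : 09 00
[4] 0x20->0x13 len=7 : 65 1b 44 f9 e6 a8 c9
[5] 0x16->0x0e len=4 : f9 e6 a8 c9
query mem[0x0a]=0xa8, mem[0x20]=0x65, mem[0x1a]=0xe6

MEM[0x0a,0x20,0x1a] = a8 65 e6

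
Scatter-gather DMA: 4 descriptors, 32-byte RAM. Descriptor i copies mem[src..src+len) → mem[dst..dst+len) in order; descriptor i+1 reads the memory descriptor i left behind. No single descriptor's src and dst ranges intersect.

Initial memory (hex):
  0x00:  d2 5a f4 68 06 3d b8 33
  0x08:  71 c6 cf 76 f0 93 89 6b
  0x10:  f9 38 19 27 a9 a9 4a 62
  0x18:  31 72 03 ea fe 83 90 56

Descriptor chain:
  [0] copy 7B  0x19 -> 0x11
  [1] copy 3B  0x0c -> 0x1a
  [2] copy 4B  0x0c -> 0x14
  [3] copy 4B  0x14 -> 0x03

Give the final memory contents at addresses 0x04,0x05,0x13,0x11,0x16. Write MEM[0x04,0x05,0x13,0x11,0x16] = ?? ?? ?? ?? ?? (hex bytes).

  after D0: wrote 7B at 0x11 = 7203eafe839056
  after D1: wrote 3B at 0x1a = f09389
  after D2: wrote 4B at 0x14 = f093896b
  after D3: wrote 4B at 0x03 = f093896b
query mem[0x04]=0x93, mem[0x05]=0x89, mem[0x13]=0xea, mem[0x11]=0x72, mem[0x16]=0x89

MEM[0x04,0x05,0x13,0x11,0x16] = 93 89 ea 72 89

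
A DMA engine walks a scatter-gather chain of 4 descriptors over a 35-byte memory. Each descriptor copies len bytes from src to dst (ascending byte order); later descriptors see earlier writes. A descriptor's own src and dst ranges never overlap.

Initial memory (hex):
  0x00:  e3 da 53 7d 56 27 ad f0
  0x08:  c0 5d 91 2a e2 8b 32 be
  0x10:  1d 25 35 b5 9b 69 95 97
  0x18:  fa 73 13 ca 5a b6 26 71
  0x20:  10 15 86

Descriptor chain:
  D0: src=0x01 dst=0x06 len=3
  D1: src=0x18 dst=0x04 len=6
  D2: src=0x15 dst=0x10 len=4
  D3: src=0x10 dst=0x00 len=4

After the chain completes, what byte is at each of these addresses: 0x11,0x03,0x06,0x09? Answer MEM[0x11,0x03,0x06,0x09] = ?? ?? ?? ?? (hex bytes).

MEM[0x11,0x03,0x06,0x09] = 95 fa 13 b6

  after D0: wrote 3B at 0x06 = da537d
  after D1: wrote 6B at 0x04 = fa7313ca5ab6
  after D2: wrote 4B at 0x10 = 699597fa
  after D3: wrote 4B at 0x00 = 699597fa
query mem[0x11]=0x95, mem[0x03]=0xfa, mem[0x06]=0x13, mem[0x09]=0xb6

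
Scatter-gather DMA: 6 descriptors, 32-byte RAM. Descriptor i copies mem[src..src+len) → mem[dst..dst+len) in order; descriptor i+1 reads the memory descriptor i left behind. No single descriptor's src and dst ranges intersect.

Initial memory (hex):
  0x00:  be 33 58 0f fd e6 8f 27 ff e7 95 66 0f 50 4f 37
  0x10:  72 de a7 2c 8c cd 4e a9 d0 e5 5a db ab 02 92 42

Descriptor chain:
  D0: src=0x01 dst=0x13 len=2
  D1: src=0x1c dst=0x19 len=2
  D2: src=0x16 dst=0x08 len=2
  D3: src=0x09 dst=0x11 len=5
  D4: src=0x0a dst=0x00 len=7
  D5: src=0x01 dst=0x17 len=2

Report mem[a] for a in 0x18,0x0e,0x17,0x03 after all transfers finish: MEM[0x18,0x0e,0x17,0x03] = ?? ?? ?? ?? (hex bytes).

MEM[0x18,0x0e,0x17,0x03] = 0f 4f 66 50

#0 dst[0x13+2] := {0x33,0x58}
#1 dst[0x19+2] := {0xab,0x02}
#2 dst[0x08+2] := {0x4e,0xa9}
#3 dst[0x11+5] := {0xa9,0x95,0x66,0x0f,0x50}
#4 dst[0x00+7] := {0x95,0x66,0x0f,0x50,0x4f,0x37,0x72}
#5 dst[0x17+2] := {0x66,0x0f}
query mem[0x18]=0x0f, mem[0x0e]=0x4f, mem[0x17]=0x66, mem[0x03]=0x50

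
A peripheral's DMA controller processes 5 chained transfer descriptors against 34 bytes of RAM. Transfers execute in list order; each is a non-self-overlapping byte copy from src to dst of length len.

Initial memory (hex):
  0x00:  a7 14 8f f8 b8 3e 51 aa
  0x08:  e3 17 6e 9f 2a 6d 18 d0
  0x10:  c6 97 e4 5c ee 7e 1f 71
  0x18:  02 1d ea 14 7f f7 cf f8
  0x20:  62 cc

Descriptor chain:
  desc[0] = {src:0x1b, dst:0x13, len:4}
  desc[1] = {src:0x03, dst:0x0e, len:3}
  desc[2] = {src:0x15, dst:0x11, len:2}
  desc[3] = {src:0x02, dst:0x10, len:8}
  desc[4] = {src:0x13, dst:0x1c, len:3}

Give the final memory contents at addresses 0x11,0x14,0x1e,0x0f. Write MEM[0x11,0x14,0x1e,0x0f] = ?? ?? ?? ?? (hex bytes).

D0: mem[0x13..0x16] <- [14 7f f7 cf]
D1: mem[0x0e..0x10] <- [f8 b8 3e]
D2: mem[0x11..0x12] <- [f7 cf]
D3: mem[0x10..0x17] <- [8f f8 b8 3e 51 aa e3 17]
D4: mem[0x1c..0x1e] <- [3e 51 aa]
query mem[0x11]=0xf8, mem[0x14]=0x51, mem[0x1e]=0xaa, mem[0x0f]=0xb8

MEM[0x11,0x14,0x1e,0x0f] = f8 51 aa b8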